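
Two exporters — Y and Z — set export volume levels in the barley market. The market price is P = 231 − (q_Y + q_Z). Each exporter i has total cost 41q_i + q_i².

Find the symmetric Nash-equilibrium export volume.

38

Exporter Y's profit: π = q_Y(231 − (q_Y + q_Z)) − 41q_Y − q_Y².
∂π/∂q_Y = 190 − 4q_Y − q_Z = 0, so q_Y = 47.5 − 0.25q_Z.
The game is symmetric, so in equilibrium q_Z = q_Y: the reaction function gives 1.25q_Y = 47.5, hence q_Y = 38.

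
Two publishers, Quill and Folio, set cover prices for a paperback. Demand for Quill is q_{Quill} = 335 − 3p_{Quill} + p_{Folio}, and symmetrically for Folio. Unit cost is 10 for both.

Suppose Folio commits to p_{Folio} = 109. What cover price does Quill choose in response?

Quill's profit: π = (p_{Quill} − 10)(335 − 3p_{Quill} + p_{Folio}).
∂π/∂p_{Quill} = 365 − 6p_{Quill} + p_{Folio} = 0 ⇒ p_{Quill} = 365/6 + (1/6)p_{Folio}.
At p_{Folio} = 109: p_{Quill} = 365/6 + (1/6)·109 = 79.

79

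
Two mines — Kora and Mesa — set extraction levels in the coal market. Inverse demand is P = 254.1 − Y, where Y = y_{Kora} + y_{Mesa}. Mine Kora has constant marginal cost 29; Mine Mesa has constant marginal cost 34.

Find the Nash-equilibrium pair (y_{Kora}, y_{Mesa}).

76.7, 71.7

Mine Kora's profit: π = y_{Kora}(254.1 − (y_{Kora} + y_{Mesa})) − 29y_{Kora}.
∂π/∂y_{Kora} = 225.1 − 2y_{Kora} − y_{Mesa} = 0, so y_{Kora} = 112.55 − 0.5y_{Mesa}.
By the same steps for Mesa: y_{Mesa} = 110.05 − 0.5y_{Kora}.
Plugging y_{Mesa} into Kora's best response: y_{Kora} = 112.55 − 0.5(110.05 − 0.5y_{Kora}) ⇒ 0.75y_{Kora} = 57.525, so y_{Kora} = 76.7.
Then y_{Mesa} = 110.05 − 0.5·76.7 = 71.7.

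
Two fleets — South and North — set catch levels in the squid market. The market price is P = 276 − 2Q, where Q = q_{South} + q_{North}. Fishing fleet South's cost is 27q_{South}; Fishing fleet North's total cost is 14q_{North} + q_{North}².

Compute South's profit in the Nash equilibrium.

4704.5

Fishing fleet South's profit: π = q_{South}(276 − 2(q_{South} + q_{North})) − 27q_{South}.
∂π/∂q_{South} = 249 − 4q_{South} − 2q_{North} = 0, so q_{South} = 62.25 − 0.5q_{North}.
For North: ∂π/∂q_{North} = 262 − 6q_{North} − 2q_{South} = 0 ⇒ q_{North} = 131/3 − (1/3)q_{South}.
Solving the two reaction functions simultaneously: (1 − (−0.5)(−1/3))q_{South} = 62.25 − 0.5·(131/3), so (5/6)q_{South} = 485/12 and q_{South} = 48.5.
Then q_{North} = 131/3 − (1/3)·48.5 = 27.5.
Price P = 276 − 2·76 = 124.
South's profit: (124 − 27)·48.5 = 4704.5.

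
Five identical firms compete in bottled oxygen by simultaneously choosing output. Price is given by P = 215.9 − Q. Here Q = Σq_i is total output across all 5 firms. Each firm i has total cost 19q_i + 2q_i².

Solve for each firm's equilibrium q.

A representative firm's profit is π_i = q_i(215.9 − Q) − 19q_i − 2q_i², with Q = q_i + Σ_{j≠i} q_j.
First-order condition: 196.9 − 6q_i − Σ_{j≠i} q_j = 0.
Imposing symmetry (q_j = q for all j) turns Σ_{j≠i} q_j into 4q, so 196.9 = 10q and q = 19.69.

19.69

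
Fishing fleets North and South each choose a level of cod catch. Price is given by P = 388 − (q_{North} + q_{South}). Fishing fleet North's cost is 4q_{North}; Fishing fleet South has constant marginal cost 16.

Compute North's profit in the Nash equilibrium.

Fishing fleet North's profit: π = q_{North}(388 − (q_{North} + q_{South})) − 4q_{North}.
∂π/∂q_{North} = 384 − 2q_{North} − q_{South} = 0, so q_{North} = 192 − 0.5q_{South}.
By the same steps for South: q_{South} = 186 − 0.5q_{North}.
Plugging q_{South} into North's best response: q_{North} = 192 − 0.5(186 − 0.5q_{North}) ⇒ 0.75q_{North} = 99, so q_{North} = 132.
Then q_{South} = 186 − 0.5·132 = 120.
Price P = 388 − 252 = 136.
North's profit: (136 − 4)·132 = 17424.

17424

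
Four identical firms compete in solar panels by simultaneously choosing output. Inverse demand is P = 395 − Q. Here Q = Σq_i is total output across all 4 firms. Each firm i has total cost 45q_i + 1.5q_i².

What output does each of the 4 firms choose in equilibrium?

43.75

A representative firm's profit is π_i = q_i(395 − Q) − 45q_i − 1.5q_i², with Q = q_i + Σ_{j≠i} q_j.
First-order condition: 350 − 5q_i − Σ_{j≠i} q_j = 0.
Imposing symmetry (q_j = q for all j) turns Σ_{j≠i} q_j into 3q, so 350 = 8q and q = 43.75.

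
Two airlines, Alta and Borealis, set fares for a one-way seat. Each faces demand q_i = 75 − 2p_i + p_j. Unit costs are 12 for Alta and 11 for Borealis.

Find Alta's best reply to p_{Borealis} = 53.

38

Alta's profit: π = (p_{Alta} − 12)(75 − 2p_{Alta} + p_{Borealis}).
∂π/∂p_{Alta} = 99 − 4p_{Alta} + p_{Borealis} = 0 ⇒ p_{Alta} = 24.75 + 0.25p_{Borealis}.
At p_{Borealis} = 53: p_{Alta} = 24.75 + 0.25·53 = 38.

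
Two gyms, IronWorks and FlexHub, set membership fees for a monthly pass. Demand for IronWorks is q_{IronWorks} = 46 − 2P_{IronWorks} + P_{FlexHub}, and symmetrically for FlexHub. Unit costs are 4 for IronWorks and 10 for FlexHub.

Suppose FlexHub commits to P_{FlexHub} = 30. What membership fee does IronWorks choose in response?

21

IronWorks's profit: π = (P_{IronWorks} − 4)(46 − 2P_{IronWorks} + P_{FlexHub}).
∂π/∂P_{IronWorks} = 54 − 4P_{IronWorks} + P_{FlexHub} = 0 ⇒ P_{IronWorks} = 13.5 + 0.25P_{FlexHub}.
At P_{FlexHub} = 30: P_{IronWorks} = 13.5 + 0.25·30 = 21.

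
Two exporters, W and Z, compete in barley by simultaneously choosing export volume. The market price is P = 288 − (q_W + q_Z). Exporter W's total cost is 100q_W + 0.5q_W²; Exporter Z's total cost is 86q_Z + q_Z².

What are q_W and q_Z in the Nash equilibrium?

50, 38

Exporter W's profit: π = q_W(288 − (q_W + q_Z)) − 100q_W − 0.5q_W².
∂π/∂q_W = 188 − 3q_W − q_Z = 0, so q_W = 188/3 − (1/3)q_Z.
For Z: ∂π/∂q_Z = 202 − 4q_Z − q_W = 0 ⇒ q_Z = 50.5 − 0.25q_W.
Plugging q_Z into W's best response: q_W = 188/3 − (1/3)(50.5 − 0.25q_W) ⇒ (11/12)q_W = 275/6, so q_W = 50.
Then q_Z = 50.5 − 0.25·50 = 38.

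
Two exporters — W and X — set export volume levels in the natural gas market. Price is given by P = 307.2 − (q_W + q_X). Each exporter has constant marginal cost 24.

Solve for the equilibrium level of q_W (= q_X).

94.4

Exporter W's profit: π = q_W(307.2 − (q_W + q_X)) − 24q_W.
∂π/∂q_W = 283.2 − 2q_W − q_X = 0, so q_W = 141.6 − 0.5q_X.
By symmetry q_X = q_W; substituting into the reaction function, 1.5q_W = 141.6 and q_W = 94.4.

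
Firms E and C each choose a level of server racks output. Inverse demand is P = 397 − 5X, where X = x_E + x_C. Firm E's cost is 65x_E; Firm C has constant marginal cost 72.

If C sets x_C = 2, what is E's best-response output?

32.2

Firm E's profit: π = x_E(397 − 5(x_E + x_C)) − 65x_E.
∂π/∂x_E = 332 − 10x_E − 5x_C = 0, so x_E = 33.2 − 0.5x_C.
At x_C = 2: x_E = 33.2 − 0.5·2 = 32.2.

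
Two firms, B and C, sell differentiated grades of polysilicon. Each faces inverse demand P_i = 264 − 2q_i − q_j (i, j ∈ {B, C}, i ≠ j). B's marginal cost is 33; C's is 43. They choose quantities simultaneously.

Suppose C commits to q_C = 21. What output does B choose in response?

52.5

Firm B's profit: π = q_B(264 − 2q_B − q_C) − 33q_B.
∂π/∂q_B = 231 − 4q_B − q_C = 0 ⇒ q_B = 57.75 − 0.25q_C.
At q_C = 21: q_B = 57.75 − 0.25·21 = 52.5.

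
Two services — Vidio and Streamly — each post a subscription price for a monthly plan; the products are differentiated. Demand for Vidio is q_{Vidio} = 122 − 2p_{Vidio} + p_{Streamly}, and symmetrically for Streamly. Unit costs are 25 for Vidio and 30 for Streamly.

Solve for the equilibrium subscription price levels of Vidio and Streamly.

Vidio's profit: π = (p_{Vidio} − 25)(122 − 2p_{Vidio} + p_{Streamly}).
∂π/∂p_{Vidio} = 172 − 4p_{Vidio} + p_{Streamly} = 0 ⇒ p_{Vidio} = 43 + 0.25p_{Streamly}.
Similarly p_{Streamly} = 45.5 + 0.25p_{Vidio}.
Solving the two reaction functions simultaneously: (1 − (0.25)(0.25))p_{Vidio} = 43 + 0.25·45.5, so 0.9375p_{Vidio} = 54.375 and p_{Vidio} = 58.
Then p_{Streamly} = 45.5 + 0.25·58 = 60.

58, 60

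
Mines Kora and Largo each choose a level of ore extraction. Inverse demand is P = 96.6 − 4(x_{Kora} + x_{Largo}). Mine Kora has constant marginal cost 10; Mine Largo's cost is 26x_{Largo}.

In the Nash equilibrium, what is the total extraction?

Mine Kora's profit: π = x_{Kora}(96.6 − 4(x_{Kora} + x_{Largo})) − 10x_{Kora}.
∂π/∂x_{Kora} = 86.6 − 8x_{Kora} − 4x_{Largo} = 0, so x_{Kora} = 10.825 − 0.5x_{Largo}.
By the same steps for Largo: x_{Largo} = 8.825 − 0.5x_{Kora}.
Solving the two reaction functions simultaneously: (1 − (−0.5)(−0.5))x_{Kora} = 10.825 − 0.5·8.825, so 0.75x_{Kora} = 6.4125 and x_{Kora} = 8.55.
Then x_{Largo} = 8.825 − 0.5·8.55 = 4.55.
Total extraction: 8.55 + 4.55 = 13.1.

13.1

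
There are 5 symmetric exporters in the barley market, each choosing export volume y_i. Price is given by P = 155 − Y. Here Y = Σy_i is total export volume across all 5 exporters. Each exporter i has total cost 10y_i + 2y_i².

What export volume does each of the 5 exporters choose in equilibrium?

A representative exporter's profit is π_i = y_i(155 − Y) − 10y_i − 2y_i², with Y = y_i + Σ_{j≠i} y_j.
First-order condition: 145 − 6y_i − Σ_{j≠i} y_j = 0.
Imposing symmetry (y_j = y for all j) turns Σ_{j≠i} y_j into 4y, so 145 = 10y and y = 14.5.

14.5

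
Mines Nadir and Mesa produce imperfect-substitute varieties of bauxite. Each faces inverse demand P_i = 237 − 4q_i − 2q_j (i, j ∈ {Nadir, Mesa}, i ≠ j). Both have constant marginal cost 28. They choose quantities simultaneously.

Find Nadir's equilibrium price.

111.6

Mine Nadir's profit: π = q_{Nadir}(237 − 4q_{Nadir} − 2q_{Mesa}) − 28q_{Nadir}.
∂π/∂q_{Nadir} = 209 − 8q_{Nadir} − 2q_{Mesa} = 0 ⇒ q_{Nadir} = 26.125 − 0.25q_{Mesa}.
By symmetry q_{Mesa} = q_{Nadir}; substituting into the reaction function, 1.25q_{Nadir} = 26.125 and q_{Nadir} = 20.9.
P_{Nadir} = 237 − 4·20.9 − 2·20.9 = 111.6.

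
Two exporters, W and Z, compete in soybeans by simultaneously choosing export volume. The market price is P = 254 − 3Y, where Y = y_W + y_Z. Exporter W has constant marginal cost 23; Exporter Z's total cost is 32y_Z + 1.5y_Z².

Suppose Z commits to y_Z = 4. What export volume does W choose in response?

Exporter W's profit: π = y_W(254 − 3(y_W + y_Z)) − 23y_W.
∂π/∂y_W = 231 − 6y_W − 3y_Z = 0, so y_W = 38.5 − 0.5y_Z.
At y_Z = 4: y_W = 38.5 − 0.5·4 = 36.5.

36.5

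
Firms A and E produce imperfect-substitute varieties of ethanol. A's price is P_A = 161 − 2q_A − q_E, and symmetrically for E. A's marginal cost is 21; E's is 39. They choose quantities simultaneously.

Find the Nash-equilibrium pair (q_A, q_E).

Firm A's profit: π = q_A(161 − 2q_A − q_E) − 21q_A.
∂π/∂q_A = 140 − 4q_A − q_E = 0 ⇒ q_A = 35 − 0.25q_E.
Similarly q_E = 30.5 − 0.25q_A.
Solving the two reaction functions simultaneously: (1 − (−0.25)(−0.25))q_A = 35 − 0.25·30.5, so 0.9375q_A = 27.375 and q_A = 29.2.
Then q_E = 30.5 − 0.25·29.2 = 23.2.

29.2, 23.2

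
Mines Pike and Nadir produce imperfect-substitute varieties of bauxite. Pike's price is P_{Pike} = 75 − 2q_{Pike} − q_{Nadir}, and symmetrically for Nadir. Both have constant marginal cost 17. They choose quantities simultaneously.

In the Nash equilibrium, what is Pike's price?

40.2

Mine Pike's profit: π = q_{Pike}(75 − 2q_{Pike} − q_{Nadir}) − 17q_{Pike}.
∂π/∂q_{Pike} = 58 − 4q_{Pike} − q_{Nadir} = 0 ⇒ q_{Pike} = 14.5 − 0.25q_{Nadir}.
Setting q_{Pike} = q_{Nadir} in the reaction function: q_{Pike} = 14.5 − 0.25q_{Pike}, so q_{Pike} = 14.5 / 1.25 = 11.6.
P_{Pike} = 75 − 2·11.6 − 11.6 = 40.2.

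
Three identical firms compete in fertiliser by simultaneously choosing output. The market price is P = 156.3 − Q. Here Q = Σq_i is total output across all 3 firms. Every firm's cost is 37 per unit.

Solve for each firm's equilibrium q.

A representative firm's profit is π_i = q_i(156.3 − Q) − 37q_i, with Q = q_i + Σ_{j≠i} q_j.
First-order condition: 119.3 − 2q_i − Σ_{j≠i} q_j = 0.
With identical firms, set every q_j = q: then 119.3 − 2q − 2q = 0, i.e. q = 119.3/4 = 29.825.

29.825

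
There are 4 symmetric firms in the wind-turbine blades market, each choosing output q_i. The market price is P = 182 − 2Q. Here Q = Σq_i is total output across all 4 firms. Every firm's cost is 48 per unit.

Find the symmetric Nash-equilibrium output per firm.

A representative firm's profit is π_i = q_i(182 − 2Q) − 48q_i, with Q = q_i + Σ_{j≠i} q_j.
First-order condition: 134 − 4q_i − 2Σ_{j≠i} q_j = 0.
Imposing symmetry (q_j = q for all j) turns Σ_{j≠i} q_j into 3q, so 134 = 10q and q = 13.4.

13.4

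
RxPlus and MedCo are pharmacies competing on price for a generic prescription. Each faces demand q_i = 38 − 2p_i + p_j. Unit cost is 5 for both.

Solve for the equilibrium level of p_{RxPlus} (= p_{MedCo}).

RxPlus's profit: π = (p_{RxPlus} − 5)(38 − 2p_{RxPlus} + p_{MedCo}).
∂π/∂p_{RxPlus} = 48 − 4p_{RxPlus} + p_{MedCo} = 0 ⇒ p_{RxPlus} = 12 + 0.25p_{MedCo}.
The game is symmetric, so in equilibrium p_{MedCo} = p_{RxPlus}: the reaction function gives 0.75p_{RxPlus} = 12, hence p_{RxPlus} = 16.

16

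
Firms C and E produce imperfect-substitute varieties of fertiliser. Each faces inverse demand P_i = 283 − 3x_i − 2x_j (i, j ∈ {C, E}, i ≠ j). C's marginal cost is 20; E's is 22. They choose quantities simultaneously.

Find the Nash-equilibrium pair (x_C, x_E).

33, 32.5

Firm C's profit: π = x_C(283 − 3x_C − 2x_E) − 20x_C.
∂π/∂x_C = 263 − 6x_C − 2x_E = 0 ⇒ x_C = 263/6 − (1/3)x_E.
Similarly x_E = 43.5 − (1/3)x_C.
Solving the two reaction functions simultaneously: (1 − (−1/3)(−1/3))x_C = 263/6 − (1/3)·43.5, so (8/9)x_C = 88/3 and x_C = 33.
Then x_E = 43.5 − (1/3)·33 = 32.5.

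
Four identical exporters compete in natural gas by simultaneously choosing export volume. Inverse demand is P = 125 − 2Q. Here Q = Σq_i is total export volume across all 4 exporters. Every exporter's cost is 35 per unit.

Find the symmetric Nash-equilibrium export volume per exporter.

9

A representative exporter's profit is π_i = q_i(125 − 2Q) − 35q_i, with Q = q_i + Σ_{j≠i} q_j.
First-order condition: 90 − 4q_i − 2Σ_{j≠i} q_j = 0.
Imposing symmetry (q_j = q for all j) turns Σ_{j≠i} q_j into 3q, so 90 = 10q and q = 9.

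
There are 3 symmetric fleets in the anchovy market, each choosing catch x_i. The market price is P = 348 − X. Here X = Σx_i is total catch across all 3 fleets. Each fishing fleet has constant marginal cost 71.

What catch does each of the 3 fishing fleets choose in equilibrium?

69.25

A representative fishing fleet's profit is π_i = x_i(348 − X) − 71x_i, with X = x_i + Σ_{j≠i} x_j.
First-order condition: 277 − 2x_i − Σ_{j≠i} x_j = 0.
With identical fishing fleets, set every x_j = x: then 277 − 2x − 2x = 0, i.e. x = 277/4 = 69.25.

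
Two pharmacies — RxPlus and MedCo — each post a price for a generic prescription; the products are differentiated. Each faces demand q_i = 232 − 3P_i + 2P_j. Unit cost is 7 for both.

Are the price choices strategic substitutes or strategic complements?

strategic complements

RxPlus's profit: π = (P_{RxPlus} − 7)(232 − 3P_{RxPlus} + 2P_{MedCo}).
∂π/∂P_{RxPlus} = 253 − 6P_{RxPlus} + 2P_{MedCo} = 0 ⇒ P_{RxPlus} = 253/6 + (1/3)P_{MedCo}.
The best-response slope dP_{RxPlus}/dP_{MedCo} = 1/3 > 0: the reaction function is upward-sloping, so the choices are strategic complements.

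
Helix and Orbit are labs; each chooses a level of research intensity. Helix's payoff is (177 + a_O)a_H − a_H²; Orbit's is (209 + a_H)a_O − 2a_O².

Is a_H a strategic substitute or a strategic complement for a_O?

Expanding Helix's payoff: 177a_H + a_Oa_H − a_H².
∂π/∂a_H = 177 + a_O − 2a_H = 0, so a_H = 88.5 + 0.5a_O.
The best-response slope da_H/da_O = 0.5 > 0: the reaction function is upward-sloping, so the choices are strategic complements.

strategic complements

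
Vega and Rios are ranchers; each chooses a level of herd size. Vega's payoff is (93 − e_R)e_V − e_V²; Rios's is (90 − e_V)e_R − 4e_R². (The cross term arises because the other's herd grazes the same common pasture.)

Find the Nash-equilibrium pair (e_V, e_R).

43.6, 5.8

Expanding Vega's payoff: 93e_V − e_Re_V − e_V².
∂π/∂e_V = 93 − e_R − 2e_V = 0, so e_V = 46.5 − 0.5e_R.
Likewise for Rios: e_R = 11.25 − 0.125e_V.
Solving the two reaction functions simultaneously: (1 − (−0.5)(−0.125))e_V = 46.5 − 0.5·11.25, so 0.9375e_V = 40.875 and e_V = 43.6.
Then e_R = 11.25 − 0.125·43.6 = 5.8.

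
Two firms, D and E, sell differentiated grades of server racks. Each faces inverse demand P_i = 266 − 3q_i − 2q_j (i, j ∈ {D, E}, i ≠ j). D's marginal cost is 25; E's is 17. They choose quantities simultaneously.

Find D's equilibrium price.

Firm D's profit: π = q_D(266 − 3q_D − 2q_E) − 25q_D.
∂π/∂q_D = 241 − 6q_D − 2q_E = 0 ⇒ q_D = 241/6 − (1/3)q_E.
Similarly q_E = 41.5 − (1/3)q_D.
Solving the two reaction functions simultaneously: (1 − (−1/3)(−1/3))q_D = 241/6 − (1/3)·41.5, so (8/9)q_D = 79/3 and q_D = 29.625.
Then q_E = 41.5 − (1/3)·29.625 = 31.625.
P_D = 266 − 3·29.625 − 2·31.625 = 113.875.

113.875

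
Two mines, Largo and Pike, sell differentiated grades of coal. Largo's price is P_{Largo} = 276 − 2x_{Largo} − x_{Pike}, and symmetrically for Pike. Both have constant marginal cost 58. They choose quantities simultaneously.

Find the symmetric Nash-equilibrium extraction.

Mine Largo's profit: π = x_{Largo}(276 − 2x_{Largo} − x_{Pike}) − 58x_{Largo}.
∂π/∂x_{Largo} = 218 − 4x_{Largo} − x_{Pike} = 0 ⇒ x_{Largo} = 54.5 − 0.25x_{Pike}.
By symmetry x_{Pike} = x_{Largo}; substituting into the reaction function, 1.25x_{Largo} = 54.5 and x_{Largo} = 43.6.

43.6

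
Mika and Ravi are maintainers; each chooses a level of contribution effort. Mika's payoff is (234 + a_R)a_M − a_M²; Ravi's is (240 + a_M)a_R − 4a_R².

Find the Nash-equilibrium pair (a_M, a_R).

140.8, 47.6

Expanding Mika's payoff: 234a_M + a_Ra_M − a_M².
∂π/∂a_M = 234 + a_R − 2a_M = 0, so a_M = 117 + 0.5a_R.
Likewise for Ravi: a_R = 30 + 0.125a_M.
Plugging a_R into Mika's best response: a_M = 117 + 0.5(30 + 0.125a_M) ⇒ 0.9375a_M = 132, so a_M = 140.8.
Then a_R = 30 + 0.125·140.8 = 47.6.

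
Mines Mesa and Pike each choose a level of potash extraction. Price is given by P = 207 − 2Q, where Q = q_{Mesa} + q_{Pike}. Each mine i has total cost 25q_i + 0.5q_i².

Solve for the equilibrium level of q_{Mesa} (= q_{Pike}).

Mine Mesa's profit: π = q_{Mesa}(207 − 2(q_{Mesa} + q_{Pike})) − 25q_{Mesa} − 0.5q_{Mesa}².
∂π/∂q_{Mesa} = 182 − 5q_{Mesa} − 2q_{Pike} = 0, so q_{Mesa} = 36.4 − 0.4q_{Pike}.
By symmetry q_{Pike} = q_{Mesa}; substituting into the reaction function, 1.4q_{Mesa} = 36.4 and q_{Mesa} = 26.

26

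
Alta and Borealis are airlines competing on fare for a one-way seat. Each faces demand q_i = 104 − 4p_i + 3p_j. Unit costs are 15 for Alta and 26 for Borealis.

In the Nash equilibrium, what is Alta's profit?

Alta's profit: π = (p_{Alta} − 15)(104 − 4p_{Alta} + 3p_{Borealis}).
∂π/∂p_{Alta} = 164 − 8p_{Alta} + 3p_{Borealis} = 0 ⇒ p_{Alta} = 20.5 + 0.375p_{Borealis}.
Similarly p_{Borealis} = 26 + 0.375p_{Alta}.
Plugging p_{Borealis} into Alta's best response: p_{Alta} = 20.5 + 0.375(26 + 0.375p_{Alta}) ⇒ (55/64)p_{Alta} = 30.25, so p_{Alta} = 35.2.
Then p_{Borealis} = 26 + 0.375·35.2 = 39.2.
q_{Alta} = 104 − 4·35.2 + 3·39.2 = 80.8.
Profit = (35.2 − 15)·80.8 = 1632.16.

1632.16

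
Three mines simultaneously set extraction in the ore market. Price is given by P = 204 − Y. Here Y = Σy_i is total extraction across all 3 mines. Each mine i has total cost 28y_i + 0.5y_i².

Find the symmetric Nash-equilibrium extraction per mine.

35.2

A representative mine's profit is π_i = y_i(204 − Y) − 28y_i − 0.5y_i², with Y = y_i + Σ_{j≠i} y_j.
First-order condition: 176 − 3y_i − Σ_{j≠i} y_j = 0.
Imposing symmetry (y_j = y for all j) turns Σ_{j≠i} y_j into 2y, so 176 = 5y and y = 35.2.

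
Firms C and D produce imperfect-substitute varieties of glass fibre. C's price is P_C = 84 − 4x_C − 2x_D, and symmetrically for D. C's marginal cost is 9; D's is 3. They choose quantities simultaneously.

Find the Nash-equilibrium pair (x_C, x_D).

7.3, 8.3

Firm C's profit: π = x_C(84 − 4x_C − 2x_D) − 9x_C.
∂π/∂x_C = 75 − 8x_C − 2x_D = 0 ⇒ x_C = 9.375 − 0.25x_D.
Similarly x_D = 10.125 − 0.25x_C.
Plugging x_D into C's best response: x_C = 9.375 − 0.25(10.125 − 0.25x_C) ⇒ 0.9375x_C = 219/32, so x_C = 7.3.
Then x_D = 10.125 − 0.25·7.3 = 8.3.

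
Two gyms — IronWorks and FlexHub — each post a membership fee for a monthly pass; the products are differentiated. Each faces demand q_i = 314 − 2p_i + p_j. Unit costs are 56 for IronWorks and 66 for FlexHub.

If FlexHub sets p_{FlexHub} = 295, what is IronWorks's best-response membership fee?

IronWorks's profit: π = (p_{IronWorks} − 56)(314 − 2p_{IronWorks} + p_{FlexHub}).
∂π/∂p_{IronWorks} = 426 − 4p_{IronWorks} + p_{FlexHub} = 0 ⇒ p_{IronWorks} = 106.5 + 0.25p_{FlexHub}.
At p_{FlexHub} = 295: p_{IronWorks} = 106.5 + 0.25·295 = 180.25.

180.25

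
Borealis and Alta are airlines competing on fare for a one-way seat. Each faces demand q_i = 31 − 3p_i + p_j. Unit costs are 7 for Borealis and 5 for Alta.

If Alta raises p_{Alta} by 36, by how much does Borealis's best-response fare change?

Borealis's profit: π = (p_{Borealis} − 7)(31 − 3p_{Borealis} + p_{Alta}).
∂π/∂p_{Borealis} = 52 − 6p_{Borealis} + p_{Alta} = 0 ⇒ p_{Borealis} = 26/3 + (1/6)p_{Alta}.
The reaction-function slope is 1/6, so a 36-unit rise in p_{Alta} moves p_{Borealis} by 1/6 × 36 = 6. Borealis's best response rises — the actions are strategic complements.

6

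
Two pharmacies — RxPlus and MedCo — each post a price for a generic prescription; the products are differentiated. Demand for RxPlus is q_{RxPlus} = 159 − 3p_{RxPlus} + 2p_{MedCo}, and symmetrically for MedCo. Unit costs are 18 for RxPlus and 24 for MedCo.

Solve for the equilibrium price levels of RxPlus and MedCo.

RxPlus's profit: π = (p_{RxPlus} − 18)(159 − 3p_{RxPlus} + 2p_{MedCo}).
∂π/∂p_{RxPlus} = 213 − 6p_{RxPlus} + 2p_{MedCo} = 0 ⇒ p_{RxPlus} = 35.5 + (1/3)p_{MedCo}.
Similarly p_{MedCo} = 38.5 + (1/3)p_{RxPlus}.
Plugging p_{MedCo} into RxPlus's best response: p_{RxPlus} = 35.5 + (1/3)(38.5 + (1/3)p_{RxPlus}) ⇒ (8/9)p_{RxPlus} = 145/3, so p_{RxPlus} = 54.375.
Then p_{MedCo} = 38.5 + (1/3)·54.375 = 56.625.

54.375, 56.625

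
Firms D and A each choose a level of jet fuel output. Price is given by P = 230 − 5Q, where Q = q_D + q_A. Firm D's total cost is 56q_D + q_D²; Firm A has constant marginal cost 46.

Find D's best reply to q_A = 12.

Firm D's profit: π = q_D(230 − 5(q_D + q_A)) − 56q_D − q_D².
∂π/∂q_D = 174 − 12q_D − 5q_A = 0, so q_D = 14.5 − (5/12)q_A.
At q_A = 12: q_D = 14.5 − (5/12)·12 = 9.5.

9.5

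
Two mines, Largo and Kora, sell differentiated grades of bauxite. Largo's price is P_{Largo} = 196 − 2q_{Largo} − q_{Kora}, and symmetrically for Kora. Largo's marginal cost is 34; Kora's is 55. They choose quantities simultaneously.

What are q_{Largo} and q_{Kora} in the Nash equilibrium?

33.8, 26.8

Mine Largo's profit: π = q_{Largo}(196 − 2q_{Largo} − q_{Kora}) − 34q_{Largo}.
∂π/∂q_{Largo} = 162 − 4q_{Largo} − q_{Kora} = 0 ⇒ q_{Largo} = 40.5 − 0.25q_{Kora}.
Similarly q_{Kora} = 35.25 − 0.25q_{Largo}.
Solving the two reaction functions simultaneously: (1 − (−0.25)(−0.25))q_{Largo} = 40.5 − 0.25·35.25, so 0.9375q_{Largo} = 31.6875 and q_{Largo} = 33.8.
Then q_{Kora} = 35.25 − 0.25·33.8 = 26.8.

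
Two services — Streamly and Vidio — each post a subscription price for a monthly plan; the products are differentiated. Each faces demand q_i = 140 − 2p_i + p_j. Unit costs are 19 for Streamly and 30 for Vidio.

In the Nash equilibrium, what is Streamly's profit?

3494.48

Streamly's profit: π = (p_{Streamly} − 19)(140 − 2p_{Streamly} + p_{Vidio}).
∂π/∂p_{Streamly} = 178 − 4p_{Streamly} + p_{Vidio} = 0 ⇒ p_{Streamly} = 44.5 + 0.25p_{Vidio}.
Similarly p_{Vidio} = 50 + 0.25p_{Streamly}.
Substituting the second reaction function into the first: p_{Streamly} = 44.5 + 0.25(50 + 0.25p_{Streamly}), which gives 0.9375p_{Streamly} = 57 ⇒ p_{Streamly} = 60.8.
Then p_{Vidio} = 50 + 0.25·60.8 = 65.2.
q_{Streamly} = 140 − 2·60.8 + 65.2 = 83.6.
Profit = (60.8 − 19)·83.6 = 3494.48.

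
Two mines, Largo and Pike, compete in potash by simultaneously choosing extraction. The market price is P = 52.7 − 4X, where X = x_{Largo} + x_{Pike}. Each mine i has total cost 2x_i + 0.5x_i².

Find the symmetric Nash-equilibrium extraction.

Mine Largo's profit: π = x_{Largo}(52.7 − 4(x_{Largo} + x_{Pike})) − 2x_{Largo} − 0.5x_{Largo}².
∂π/∂x_{Largo} = 50.7 − 9x_{Largo} − 4x_{Pike} = 0, so x_{Largo} = 169/30 − (4/9)x_{Pike}.
The game is symmetric, so in equilibrium x_{Pike} = x_{Largo}: the reaction function gives (13/9)x_{Largo} = 169/30, hence x_{Largo} = 3.9.

3.9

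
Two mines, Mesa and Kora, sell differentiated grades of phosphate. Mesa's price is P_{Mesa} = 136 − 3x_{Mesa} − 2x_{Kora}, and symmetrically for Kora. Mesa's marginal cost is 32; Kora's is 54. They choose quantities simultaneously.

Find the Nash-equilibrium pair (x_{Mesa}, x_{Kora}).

Mine Mesa's profit: π = x_{Mesa}(136 − 3x_{Mesa} − 2x_{Kora}) − 32x_{Mesa}.
∂π/∂x_{Mesa} = 104 − 6x_{Mesa} − 2x_{Kora} = 0 ⇒ x_{Mesa} = 52/3 − (1/3)x_{Kora}.
Similarly x_{Kora} = 41/3 − (1/3)x_{Mesa}.
Plugging x_{Kora} into Mesa's best response: x_{Mesa} = 52/3 − (1/3)(41/3 − (1/3)x_{Mesa}) ⇒ (8/9)x_{Mesa} = 115/9, so x_{Mesa} = 14.375.
Then x_{Kora} = 41/3 − (1/3)·14.375 = 8.875.

14.375, 8.875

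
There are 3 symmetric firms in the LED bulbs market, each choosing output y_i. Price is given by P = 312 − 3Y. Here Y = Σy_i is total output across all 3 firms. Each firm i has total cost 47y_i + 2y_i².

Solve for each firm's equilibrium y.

A representative firm's profit is π_i = y_i(312 − 3Y) − 47y_i − 2y_i², with Y = y_i + Σ_{j≠i} y_j.
First-order condition: 265 − 10y_i − 3Σ_{j≠i} y_j = 0.
Imposing symmetry (y_j = y for all j) turns Σ_{j≠i} y_j into 2y, so 265 = 16y and y = 16.5625.

16.5625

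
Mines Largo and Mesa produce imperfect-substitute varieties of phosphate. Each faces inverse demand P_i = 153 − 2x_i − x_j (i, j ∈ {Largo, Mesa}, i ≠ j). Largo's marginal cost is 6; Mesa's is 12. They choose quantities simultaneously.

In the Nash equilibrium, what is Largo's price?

Mine Largo's profit: π = x_{Largo}(153 − 2x_{Largo} − x_{Mesa}) − 6x_{Largo}.
∂π/∂x_{Largo} = 147 − 4x_{Largo} − x_{Mesa} = 0 ⇒ x_{Largo} = 36.75 − 0.25x_{Mesa}.
Similarly x_{Mesa} = 35.25 − 0.25x_{Largo}.
Plugging x_{Mesa} into Largo's best response: x_{Largo} = 36.75 − 0.25(35.25 − 0.25x_{Largo}) ⇒ 0.9375x_{Largo} = 27.9375, so x_{Largo} = 29.8.
Then x_{Mesa} = 35.25 − 0.25·29.8 = 27.8.
P_{Largo} = 153 − 2·29.8 − 27.8 = 65.6.

65.6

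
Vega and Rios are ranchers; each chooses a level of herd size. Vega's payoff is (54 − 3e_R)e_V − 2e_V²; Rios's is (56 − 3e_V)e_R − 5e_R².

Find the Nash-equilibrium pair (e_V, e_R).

12, 2

Expanding Vega's payoff: 54e_V − 3e_Re_V − 2e_V².
∂π/∂e_V = 54 − 3e_R − 4e_V = 0, so e_V = 13.5 − 0.75e_R.
Likewise for Rios: e_R = 5.6 − 0.3e_V.
Solving the two reaction functions simultaneously: (1 − (−0.75)(−0.3))e_V = 13.5 − 0.75·5.6, so 0.775e_V = 9.3 and e_V = 12.
Then e_R = 5.6 − 0.3·12 = 2.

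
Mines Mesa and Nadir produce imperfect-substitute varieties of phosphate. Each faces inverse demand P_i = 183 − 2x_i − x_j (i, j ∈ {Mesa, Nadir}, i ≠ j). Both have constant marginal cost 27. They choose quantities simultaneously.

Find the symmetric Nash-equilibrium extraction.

31.2

Mine Mesa's profit: π = x_{Mesa}(183 − 2x_{Mesa} − x_{Nadir}) − 27x_{Mesa}.
∂π/∂x_{Mesa} = 156 − 4x_{Mesa} − x_{Nadir} = 0 ⇒ x_{Mesa} = 39 − 0.25x_{Nadir}.
Setting x_{Mesa} = x_{Nadir} in the reaction function: x_{Mesa} = 39 − 0.25x_{Mesa}, so x_{Mesa} = 39 / 1.25 = 31.2.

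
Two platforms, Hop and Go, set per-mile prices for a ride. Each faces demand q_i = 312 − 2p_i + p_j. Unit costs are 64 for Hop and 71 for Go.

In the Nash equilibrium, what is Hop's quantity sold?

Hop's profit: π = (p_{Hop} − 64)(312 − 2p_{Hop} + p_{Go}).
∂π/∂p_{Hop} = 440 − 4p_{Hop} + p_{Go} = 0 ⇒ p_{Hop} = 110 + 0.25p_{Go}.
Similarly p_{Go} = 113.5 + 0.25p_{Hop}.
Substituting the second reaction function into the first: p_{Hop} = 110 + 0.25(113.5 + 0.25p_{Hop}), which gives 0.9375p_{Hop} = 138.375 ⇒ p_{Hop} = 147.6.
Then p_{Go} = 113.5 + 0.25·147.6 = 150.4.
q_{Hop} = 312 − 2·147.6 + 150.4 = 167.2.

167.2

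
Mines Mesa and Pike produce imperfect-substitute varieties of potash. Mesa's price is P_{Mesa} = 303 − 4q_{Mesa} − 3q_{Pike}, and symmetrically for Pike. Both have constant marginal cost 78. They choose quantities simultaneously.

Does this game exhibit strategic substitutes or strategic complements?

Mine Mesa's profit: π = q_{Mesa}(303 − 4q_{Mesa} − 3q_{Pike}) − 78q_{Mesa}.
∂π/∂q_{Mesa} = 225 − 8q_{Mesa} − 3q_{Pike} = 0 ⇒ q_{Mesa} = 28.125 − 0.375q_{Pike}.
The best-response slope dq_{Mesa}/dq_{Pike} = −0.375 < 0: the reaction function is downward-sloping, so the choices are strategic substitutes.

strategic substitutes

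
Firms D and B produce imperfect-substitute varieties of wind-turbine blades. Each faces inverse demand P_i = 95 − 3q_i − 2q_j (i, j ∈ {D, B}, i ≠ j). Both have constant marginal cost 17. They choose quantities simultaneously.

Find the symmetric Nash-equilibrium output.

9.75

Firm D's profit: π = q_D(95 − 3q_D − 2q_B) − 17q_D.
∂π/∂q_D = 78 − 6q_D − 2q_B = 0 ⇒ q_D = 13 − (1/3)q_B.
By symmetry q_B = q_D; substituting into the reaction function, (4/3)q_D = 13 and q_D = 9.75.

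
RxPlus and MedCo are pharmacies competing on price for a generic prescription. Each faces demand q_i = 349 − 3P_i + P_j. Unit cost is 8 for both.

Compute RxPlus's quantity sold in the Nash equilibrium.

199.8

RxPlus's profit: π = (P_{RxPlus} − 8)(349 − 3P_{RxPlus} + P_{MedCo}).
∂π/∂P_{RxPlus} = 373 − 6P_{RxPlus} + P_{MedCo} = 0 ⇒ P_{RxPlus} = 373/6 + (1/6)P_{MedCo}.
By symmetry P_{MedCo} = P_{RxPlus}; substituting into the reaction function, (5/6)P_{RxPlus} = 373/6 and P_{RxPlus} = 74.6.
q_{RxPlus} = 349 − 3·74.6 + 74.6 = 199.8.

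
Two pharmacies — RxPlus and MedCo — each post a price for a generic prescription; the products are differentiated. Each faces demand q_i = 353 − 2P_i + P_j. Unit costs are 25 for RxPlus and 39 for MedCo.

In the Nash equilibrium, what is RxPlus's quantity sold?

222.4

RxPlus's profit: π = (P_{RxPlus} − 25)(353 − 2P_{RxPlus} + P_{MedCo}).
∂π/∂P_{RxPlus} = 403 − 4P_{RxPlus} + P_{MedCo} = 0 ⇒ P_{RxPlus} = 100.75 + 0.25P_{MedCo}.
Similarly P_{MedCo} = 107.75 + 0.25P_{RxPlus}.
Plugging P_{MedCo} into RxPlus's best response: P_{RxPlus} = 100.75 + 0.25(107.75 + 0.25P_{RxPlus}) ⇒ 0.9375P_{RxPlus} = 127.6875, so P_{RxPlus} = 136.2.
Then P_{MedCo} = 107.75 + 0.25·136.2 = 141.8.
q_{RxPlus} = 353 − 2·136.2 + 141.8 = 222.4.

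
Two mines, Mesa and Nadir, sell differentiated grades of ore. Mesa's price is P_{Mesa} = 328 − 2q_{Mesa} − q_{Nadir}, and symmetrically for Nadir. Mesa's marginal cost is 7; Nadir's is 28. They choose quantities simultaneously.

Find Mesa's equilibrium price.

Mine Mesa's profit: π = q_{Mesa}(328 − 2q_{Mesa} − q_{Nadir}) − 7q_{Mesa}.
∂π/∂q_{Mesa} = 321 − 4q_{Mesa} − q_{Nadir} = 0 ⇒ q_{Mesa} = 80.25 − 0.25q_{Nadir}.
Similarly q_{Nadir} = 75 − 0.25q_{Mesa}.
Plugging q_{Nadir} into Mesa's best response: q_{Mesa} = 80.25 − 0.25(75 − 0.25q_{Mesa}) ⇒ 0.9375q_{Mesa} = 61.5, so q_{Mesa} = 65.6.
Then q_{Nadir} = 75 − 0.25·65.6 = 58.6.
P_{Mesa} = 328 − 2·65.6 − 58.6 = 138.2.

138.2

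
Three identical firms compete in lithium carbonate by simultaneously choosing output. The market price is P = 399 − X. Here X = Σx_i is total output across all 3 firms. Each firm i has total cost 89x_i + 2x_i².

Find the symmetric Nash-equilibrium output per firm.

A representative firm's profit is π_i = x_i(399 − X) − 89x_i − 2x_i², with X = x_i + Σ_{j≠i} x_j.
First-order condition: 310 − 6x_i − Σ_{j≠i} x_j = 0.
In a symmetric equilibrium every firm chooses the same x, so Σ_{j≠i} x_j = 2x. The condition becomes 310 − 8x = 0, giving x = 310/8 = 38.75.

38.75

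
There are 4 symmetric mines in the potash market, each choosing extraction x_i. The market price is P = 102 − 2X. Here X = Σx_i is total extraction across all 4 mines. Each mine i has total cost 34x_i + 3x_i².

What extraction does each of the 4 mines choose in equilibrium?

A representative mine's profit is π_i = x_i(102 − 2X) − 34x_i − 3x_i², with X = x_i + Σ_{j≠i} x_j.
First-order condition: 68 − 10x_i − 2Σ_{j≠i} x_j = 0.
Imposing symmetry (x_j = x for all j) turns Σ_{j≠i} x_j into 3x, so 68 = 16x and x = 4.25.

4.25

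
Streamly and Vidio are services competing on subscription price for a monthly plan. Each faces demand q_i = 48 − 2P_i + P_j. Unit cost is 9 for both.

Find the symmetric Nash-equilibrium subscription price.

22

Streamly's profit: π = (P_{Streamly} − 9)(48 − 2P_{Streamly} + P_{Vidio}).
∂π/∂P_{Streamly} = 66 − 4P_{Streamly} + P_{Vidio} = 0 ⇒ P_{Streamly} = 16.5 + 0.25P_{Vidio}.
By symmetry P_{Vidio} = P_{Streamly}; substituting into the reaction function, 0.75P_{Streamly} = 16.5 and P_{Streamly} = 22.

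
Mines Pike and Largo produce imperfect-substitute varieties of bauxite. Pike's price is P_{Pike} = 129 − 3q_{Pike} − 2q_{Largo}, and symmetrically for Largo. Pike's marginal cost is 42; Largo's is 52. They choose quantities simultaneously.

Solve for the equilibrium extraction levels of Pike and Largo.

11.5, 9

Mine Pike's profit: π = q_{Pike}(129 − 3q_{Pike} − 2q_{Largo}) − 42q_{Pike}.
∂π/∂q_{Pike} = 87 − 6q_{Pike} − 2q_{Largo} = 0 ⇒ q_{Pike} = 14.5 − (1/3)q_{Largo}.
Similarly q_{Largo} = 77/6 − (1/3)q_{Pike}.
Substituting the second reaction function into the first: q_{Pike} = 14.5 − (1/3)(77/6 − (1/3)q_{Pike}), which gives (8/9)q_{Pike} = 92/9 ⇒ q_{Pike} = 11.5.
Then q_{Largo} = 77/6 − (1/3)·11.5 = 9.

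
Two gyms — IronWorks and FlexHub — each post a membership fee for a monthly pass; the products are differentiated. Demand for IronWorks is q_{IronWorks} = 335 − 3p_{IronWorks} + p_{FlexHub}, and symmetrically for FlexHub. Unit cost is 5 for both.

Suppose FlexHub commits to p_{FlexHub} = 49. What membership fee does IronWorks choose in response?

IronWorks's profit: π = (p_{IronWorks} − 5)(335 − 3p_{IronWorks} + p_{FlexHub}).
∂π/∂p_{IronWorks} = 350 − 6p_{IronWorks} + p_{FlexHub} = 0 ⇒ p_{IronWorks} = 175/3 + (1/6)p_{FlexHub}.
At p_{FlexHub} = 49: p_{IronWorks} = 175/3 + (1/6)·49 = 66.5.

66.5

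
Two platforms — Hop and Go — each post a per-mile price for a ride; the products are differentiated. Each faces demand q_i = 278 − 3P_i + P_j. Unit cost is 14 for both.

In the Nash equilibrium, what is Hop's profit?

Hop's profit: π = (P_{Hop} − 14)(278 − 3P_{Hop} + P_{Go}).
∂π/∂P_{Hop} = 320 − 6P_{Hop} + P_{Go} = 0 ⇒ P_{Hop} = 160/3 + (1/6)P_{Go}.
By symmetry P_{Go} = P_{Hop}; substituting into the reaction function, (5/6)P_{Hop} = 160/3 and P_{Hop} = 64.
q_{Hop} = 278 − 3·64 + 64 = 150.
Profit = (64 − 14)·150 = 7500.

7500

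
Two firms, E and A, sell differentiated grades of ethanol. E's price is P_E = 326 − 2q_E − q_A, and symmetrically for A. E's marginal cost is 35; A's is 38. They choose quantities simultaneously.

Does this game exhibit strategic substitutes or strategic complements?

strategic substitutes

Firm E's profit: π = q_E(326 − 2q_E − q_A) − 35q_E.
∂π/∂q_E = 291 − 4q_E − q_A = 0 ⇒ q_E = 72.75 − 0.25q_A.
The best-response slope dq_E/dq_A = −0.25 < 0: the reaction function is downward-sloping, so the choices are strategic substitutes.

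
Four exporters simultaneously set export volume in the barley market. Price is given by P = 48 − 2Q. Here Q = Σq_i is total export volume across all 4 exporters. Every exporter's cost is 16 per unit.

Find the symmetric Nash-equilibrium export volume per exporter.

3.2

A representative exporter's profit is π_i = q_i(48 − 2Q) − 16q_i, with Q = q_i + Σ_{j≠i} q_j.
First-order condition: 32 − 4q_i − 2Σ_{j≠i} q_j = 0.
Imposing symmetry (q_j = q for all j) turns Σ_{j≠i} q_j into 3q, so 32 = 10q and q = 3.2.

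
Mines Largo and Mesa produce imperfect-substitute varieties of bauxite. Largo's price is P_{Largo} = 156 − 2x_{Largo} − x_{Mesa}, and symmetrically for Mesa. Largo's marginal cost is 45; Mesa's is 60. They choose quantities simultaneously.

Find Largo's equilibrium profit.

1076.48

Mine Largo's profit: π = x_{Largo}(156 − 2x_{Largo} − x_{Mesa}) − 45x_{Largo}.
∂π/∂x_{Largo} = 111 − 4x_{Largo} − x_{Mesa} = 0 ⇒ x_{Largo} = 27.75 − 0.25x_{Mesa}.
Similarly x_{Mesa} = 24 − 0.25x_{Largo}.
Substituting the second reaction function into the first: x_{Largo} = 27.75 − 0.25(24 − 0.25x_{Largo}), which gives 0.9375x_{Largo} = 21.75 ⇒ x_{Largo} = 23.2.
Then x_{Mesa} = 24 − 0.25·23.2 = 18.2.
P_{Largo} = 156 − 2·23.2 − 18.2 = 91.4.
Profit = (91.4 − 45)·23.2 = 1076.48.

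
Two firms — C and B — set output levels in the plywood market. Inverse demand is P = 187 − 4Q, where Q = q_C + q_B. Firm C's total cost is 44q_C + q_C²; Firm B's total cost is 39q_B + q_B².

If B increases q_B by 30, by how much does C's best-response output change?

Firm C's profit: π = q_C(187 − 4(q_C + q_B)) − 44q_C − q_C².
∂π/∂q_C = 143 − 10q_C − 4q_B = 0, so q_C = 14.3 − 0.4q_B.
The reaction-function slope is −0.4, so a 30-unit rise in q_B moves q_C by −0.4 × 30 = −12. C's best response falls — the actions are strategic substitutes.

-12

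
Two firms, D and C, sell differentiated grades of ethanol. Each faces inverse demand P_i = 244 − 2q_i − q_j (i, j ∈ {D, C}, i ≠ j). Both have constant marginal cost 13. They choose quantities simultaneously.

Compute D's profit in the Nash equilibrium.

Firm D's profit: π = q_D(244 − 2q_D − q_C) − 13q_D.
∂π/∂q_D = 231 − 4q_D − q_C = 0 ⇒ q_D = 57.75 − 0.25q_C.
The game is symmetric, so in equilibrium q_C = q_D: the reaction function gives 1.25q_D = 57.75, hence q_D = 46.2.
P_D = 244 − 2·46.2 − 46.2 = 105.4.
Profit = (105.4 − 13)·46.2 = 4268.88.

4268.88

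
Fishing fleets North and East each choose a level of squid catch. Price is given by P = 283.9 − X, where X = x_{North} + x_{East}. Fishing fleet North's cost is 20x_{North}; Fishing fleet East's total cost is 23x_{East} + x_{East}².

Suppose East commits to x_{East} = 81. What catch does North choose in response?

91.45

Fishing fleet North's profit: π = x_{North}(283.9 − (x_{North} + x_{East})) − 20x_{North}.
∂π/∂x_{North} = 263.9 − 2x_{North} − x_{East} = 0, so x_{North} = 131.95 − 0.5x_{East}.
At x_{East} = 81: x_{North} = 131.95 − 0.5·81 = 91.45.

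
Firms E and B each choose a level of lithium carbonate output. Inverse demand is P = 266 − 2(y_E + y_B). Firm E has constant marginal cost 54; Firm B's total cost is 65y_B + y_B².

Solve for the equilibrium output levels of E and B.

43.5, 19

Firm E's profit: π = y_E(266 − 2(y_E + y_B)) − 54y_E.
∂π/∂y_E = 212 − 4y_E − 2y_B = 0, so y_E = 53 − 0.5y_B.
For B: ∂π/∂y_B = 201 − 6y_B − 2y_E = 0 ⇒ y_B = 33.5 − (1/3)y_E.
Plugging y_B into E's best response: y_E = 53 − 0.5(33.5 − (1/3)y_E) ⇒ (5/6)y_E = 36.25, so y_E = 43.5.
Then y_B = 33.5 − (1/3)·43.5 = 19.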